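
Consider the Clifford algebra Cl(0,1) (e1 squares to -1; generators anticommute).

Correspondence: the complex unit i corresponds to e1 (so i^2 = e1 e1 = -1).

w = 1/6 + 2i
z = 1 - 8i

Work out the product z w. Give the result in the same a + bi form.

In blades: z = 1 - 8*e1, w = 1/6 + 2*e1.
Distribute z over w term by term (generator squares from the signature, products reordered to ascending indices): (1)*w = 1/6 + 2*e1; (-8*e1)*w = 16 - 4/3*e1.
Sum: 97/6 + 2/3*e1; translating back through the correspondence:
Answer: 97/6 + 2/3*i


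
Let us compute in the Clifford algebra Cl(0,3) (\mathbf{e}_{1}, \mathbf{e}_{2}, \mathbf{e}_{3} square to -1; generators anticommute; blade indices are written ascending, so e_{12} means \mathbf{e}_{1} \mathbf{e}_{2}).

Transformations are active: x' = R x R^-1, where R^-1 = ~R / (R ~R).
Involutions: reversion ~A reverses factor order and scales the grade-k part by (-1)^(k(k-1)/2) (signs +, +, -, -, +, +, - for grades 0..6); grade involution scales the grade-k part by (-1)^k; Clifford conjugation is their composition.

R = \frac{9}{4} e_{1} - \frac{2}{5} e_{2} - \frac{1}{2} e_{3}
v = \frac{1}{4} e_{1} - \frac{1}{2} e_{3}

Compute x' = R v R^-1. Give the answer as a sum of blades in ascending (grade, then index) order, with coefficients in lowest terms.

~R = \frac{9}{4} e_{1} - \frac{2}{5} e_{2} - \frac{1}{2} e_{3}, and R ~R = -\frac{2189}{400}, so R^-1 = ~R / (-\frac{2189}{400}).
R v = -\frac{13}{16} + \frac{1}{10} e_{12} - e_{13} + \frac{1}{5} e_{23}
Answer: \frac{3661}{8756} e_{1} - \frac{260}{2189} e_{2} + \frac{1539}{4378} e_{3}


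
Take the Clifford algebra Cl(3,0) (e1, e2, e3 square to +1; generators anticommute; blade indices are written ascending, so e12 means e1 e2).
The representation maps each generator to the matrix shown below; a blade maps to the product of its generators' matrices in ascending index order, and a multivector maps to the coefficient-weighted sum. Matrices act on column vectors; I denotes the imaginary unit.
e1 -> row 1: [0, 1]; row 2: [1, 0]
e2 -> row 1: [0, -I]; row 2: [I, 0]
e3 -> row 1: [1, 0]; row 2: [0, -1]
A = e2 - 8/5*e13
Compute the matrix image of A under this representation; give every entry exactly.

Bivector images (products of the table entries): rho(e13) = rho(e1)rho(e3) = row 1: [0, -1]; row 2: [1, 0].
M = (1)*rho(e2) + (-8/5)*rho(e13), summed entrywise:
Answer: row 1: [0, 8/5 - I]; row 2: [-8/5 + I, 0]


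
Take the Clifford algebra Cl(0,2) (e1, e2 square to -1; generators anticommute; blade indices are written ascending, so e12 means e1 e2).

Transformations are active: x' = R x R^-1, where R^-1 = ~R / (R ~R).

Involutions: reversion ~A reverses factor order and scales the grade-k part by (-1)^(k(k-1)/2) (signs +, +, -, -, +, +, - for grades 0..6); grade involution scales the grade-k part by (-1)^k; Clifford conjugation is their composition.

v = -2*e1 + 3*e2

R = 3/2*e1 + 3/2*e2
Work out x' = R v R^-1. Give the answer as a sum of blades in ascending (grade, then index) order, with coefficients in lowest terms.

~R = 3/2*e1 + 3/2*e2, and R ~R = -9/2, so R^-1 = ~R / (-9/2).
R v = -3/2 + 15/2*e12
Answer: 3*e1 - 2*e2


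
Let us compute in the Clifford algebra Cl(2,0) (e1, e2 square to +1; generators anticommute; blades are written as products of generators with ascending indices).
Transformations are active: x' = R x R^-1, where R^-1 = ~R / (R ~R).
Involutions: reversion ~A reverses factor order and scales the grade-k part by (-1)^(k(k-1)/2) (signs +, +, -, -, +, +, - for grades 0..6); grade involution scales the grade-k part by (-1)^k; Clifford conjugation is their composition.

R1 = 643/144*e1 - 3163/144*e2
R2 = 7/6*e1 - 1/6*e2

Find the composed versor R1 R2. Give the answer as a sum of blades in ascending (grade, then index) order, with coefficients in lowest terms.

Distribute over the terms of R1 (each basis-blade product reordered to ascending indices, repeated generators contracted through their squares):
(643/144*e1) R2 = 4501/864 - 643/864*e1 e2
(-3163/144*e2) R2 = 3163/864 + 22141/864*e1 e2
Summing the partial products and collecting blades:
Answer: 479/54 + 3583/144*e1 e2


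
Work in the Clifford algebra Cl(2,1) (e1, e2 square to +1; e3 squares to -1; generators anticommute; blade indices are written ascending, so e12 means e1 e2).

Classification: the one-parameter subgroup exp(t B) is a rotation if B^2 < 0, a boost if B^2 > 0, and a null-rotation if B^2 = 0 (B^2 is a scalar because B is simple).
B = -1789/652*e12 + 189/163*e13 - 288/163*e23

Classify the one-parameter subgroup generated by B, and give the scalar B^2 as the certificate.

B^2 term by term: the squares give (-1789/652)^2*(e12)^2 + (189/163)^2*(e13)^2 + (-288/163)^2*(e23)^2 = 3200521/425104*(-1) + 35721/26569*(+1) + 82944/26569*(+1) = -49/16 (each basis 2-blade squares to minus the product of its generators' squares); cross terms between blades sharing an index anticommute and cancel. So B^2 = -49/16.
Answer: rotation, certificate B^2 = -49/16. The scalar -49/16 is the complete invariant here: its sign names the subgroup type.


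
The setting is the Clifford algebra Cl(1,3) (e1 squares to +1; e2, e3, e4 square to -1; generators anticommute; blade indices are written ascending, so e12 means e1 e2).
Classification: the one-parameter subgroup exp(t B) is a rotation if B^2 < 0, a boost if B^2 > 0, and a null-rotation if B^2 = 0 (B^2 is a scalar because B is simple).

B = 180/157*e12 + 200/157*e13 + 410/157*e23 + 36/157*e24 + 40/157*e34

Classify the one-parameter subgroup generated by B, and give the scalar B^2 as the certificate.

B^2 term by term: the squares give (180/157)^2*(e12)^2 + (200/157)^2*(e13)^2 + (410/157)^2*(e23)^2 + (36/157)^2*(e24)^2 + (40/157)^2*(e34)^2 = 32400/24649*(+1) + 40000/24649*(+1) + 168100/24649*(-1) + 1296/24649*(-1) + 1600/24649*(-1) = -4 (each basis 2-blade squares to minus the product of its generators' squares); cross terms between blades sharing an index anticommute and cancel; the commuting (index-disjoint) pairs give grade-4 terms 2*c*c'*(blade product), which cancel blade by blade — e1234: 14400/24649 - 14400/24649 = 0 — confirming B is simple. So B^2 = -4.
Answer: rotation, certificate B^2 = -4. The scalar -4 is the complete invariant here: its sign names the subgroup type.


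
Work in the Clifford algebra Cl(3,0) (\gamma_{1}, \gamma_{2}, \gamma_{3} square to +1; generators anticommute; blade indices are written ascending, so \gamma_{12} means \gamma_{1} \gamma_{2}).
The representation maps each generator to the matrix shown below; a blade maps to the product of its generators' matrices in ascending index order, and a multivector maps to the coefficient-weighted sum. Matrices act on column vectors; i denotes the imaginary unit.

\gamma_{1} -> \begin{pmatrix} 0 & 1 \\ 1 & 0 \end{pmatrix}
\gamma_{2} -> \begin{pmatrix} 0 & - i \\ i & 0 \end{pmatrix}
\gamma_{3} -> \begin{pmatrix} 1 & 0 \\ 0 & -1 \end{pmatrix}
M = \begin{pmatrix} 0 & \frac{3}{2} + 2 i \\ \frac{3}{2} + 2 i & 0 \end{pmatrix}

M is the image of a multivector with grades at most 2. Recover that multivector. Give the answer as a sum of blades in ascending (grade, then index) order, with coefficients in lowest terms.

Method: 1, rho(\gamma_{1}), rho(\gamma_{2}), rho(\gamma_{3}) form a trace-orthogonal basis of the 2x2 complex matrices (tr(X Y) = 2 if X = Y, else 0), so M = m0*1 + m1*rho(\gamma_{1}) + m2*rho(\gamma_{2}) + m3*rho(\gamma_{3}) with m0 = tr(M)/2 = 0, m1 = tr(M rho(\gamma_{1}))/2 = \frac{3}{2} + 2 i, m2 = tr(M rho(\gamma_{2}))/2 = 0, m3 = tr(M rho(\gamma_{3}))/2 = 0.
Multiplying table entries, the bivector images are rho(\gamma_{12}) = i*rho(\gamma_{3}), rho(\gamma_{13}) = -i*rho(\gamma_{2}), rho(\gamma_{23}) = i*rho(\gamma_{1}); with real blade coefficients the real parts of m0..m3 are the coefficients of 1, \gamma_{1}, \gamma_{2}, \gamma_{3} and the imaginary parts give the bivectors (\gamma_{23}: Im m1, \gamma_{13}: -Im m2, \gamma_{12}: Im m3).
Answer: \frac{3}{2} \gamma_{1} + 2 \gamma_{23}


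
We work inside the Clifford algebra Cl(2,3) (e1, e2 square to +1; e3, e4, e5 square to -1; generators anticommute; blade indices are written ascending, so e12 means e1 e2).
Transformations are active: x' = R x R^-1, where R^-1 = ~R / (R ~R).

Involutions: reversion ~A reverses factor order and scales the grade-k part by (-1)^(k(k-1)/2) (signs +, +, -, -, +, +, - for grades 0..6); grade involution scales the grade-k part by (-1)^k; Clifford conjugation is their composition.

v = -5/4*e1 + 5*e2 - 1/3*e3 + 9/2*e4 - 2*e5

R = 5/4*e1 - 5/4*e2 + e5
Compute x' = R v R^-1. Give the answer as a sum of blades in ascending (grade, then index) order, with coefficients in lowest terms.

~R = 5/4*e1 - 5/4*e2 + e5, and R ~R = 17/8, so R^-1 = ~R / (17/8).
R v = -93/16 + 75/16*e12 - 5/12*e13 + 45/8*e14 - 5/4*e15 + 5/12*e23 - 45/8*e24 - 5/2*e25 + 1/3*e35 - 9/2*e45
Answer: -95/17*e1 + 125/68*e2 + 1/3*e3 - 9/2*e4 - 59/17*e5


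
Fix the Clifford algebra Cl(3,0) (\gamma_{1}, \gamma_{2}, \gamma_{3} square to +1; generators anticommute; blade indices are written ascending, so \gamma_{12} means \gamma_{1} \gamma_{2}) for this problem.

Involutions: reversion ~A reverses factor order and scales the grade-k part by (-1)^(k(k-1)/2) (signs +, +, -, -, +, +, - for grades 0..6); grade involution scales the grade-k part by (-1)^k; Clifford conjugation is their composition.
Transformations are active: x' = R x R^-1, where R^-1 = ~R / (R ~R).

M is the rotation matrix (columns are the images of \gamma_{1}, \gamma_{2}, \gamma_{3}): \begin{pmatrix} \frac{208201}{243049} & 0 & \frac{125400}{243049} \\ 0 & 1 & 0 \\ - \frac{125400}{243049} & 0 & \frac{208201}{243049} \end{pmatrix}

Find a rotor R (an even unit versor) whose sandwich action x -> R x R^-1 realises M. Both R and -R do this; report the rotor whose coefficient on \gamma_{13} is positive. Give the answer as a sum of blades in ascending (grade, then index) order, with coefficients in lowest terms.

Method: write R = a + b12*\gamma_{12} + b13*\gamma_{13} + b23*\gamma_{23} with a^2 + b12^2 + b13^2 + b23^2 = 1 (so R^-1 = ~R). Expanding the columns R e_j ~R gives tr M = 4a^2 - 1 and, from the antisymmetric part, M21 - M12 = -4a*b12, M13 - M31 = 4a*b13, M32 - M23 = -4a*b23.
Here tr M = \frac{659451}{243049}, so a^2 = (1 + tr M)/4 = \frac{225625}{243049} and a = ±\frac{475}{493}. Taking a = \frac{475}{493}: M21 - M12 = 0, M13 - M31 = \frac{250800}{243049}, M32 - M23 = 0, giving b12 = 0, b13 = \frac{132}{493}, b23 = 0, i.e. R = \frac{475}{493} + \frac{132}{493} \gamma_{13}.
Its \gamma_{13} coefficient is already positive.
Answer: \frac{475}{493} + \frac{132}{493} \gamma_{13}. Why the constraint matters: R and -R act identically through the sandwich — M has trace \frac{659451}{243049} either way — so only the sign condition on \gamma_{13} picks one of the two preimages.


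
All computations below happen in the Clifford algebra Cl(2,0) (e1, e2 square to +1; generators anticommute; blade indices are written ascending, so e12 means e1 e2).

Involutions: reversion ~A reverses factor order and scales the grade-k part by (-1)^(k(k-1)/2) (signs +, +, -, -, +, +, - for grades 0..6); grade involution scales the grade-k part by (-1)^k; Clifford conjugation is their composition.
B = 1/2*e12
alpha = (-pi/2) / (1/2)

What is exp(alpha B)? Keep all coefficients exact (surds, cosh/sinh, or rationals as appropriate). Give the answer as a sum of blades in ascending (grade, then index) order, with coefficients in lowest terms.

B^2 = (1/2)^2*(e12)^2 = 1/4*(-1) = -1/4 (a basis 2-blade squares to minus the product of its generators' squares).
B^2 = -1/4 — the series telescopes trigonometrically here: l = 1/2, alpha*l = -pi/2, so exp(alpha B) = cos(-pi/2) + (sin(-pi/2)/(1/2))*B = 0 + (-2)*B.
Answer: -e12


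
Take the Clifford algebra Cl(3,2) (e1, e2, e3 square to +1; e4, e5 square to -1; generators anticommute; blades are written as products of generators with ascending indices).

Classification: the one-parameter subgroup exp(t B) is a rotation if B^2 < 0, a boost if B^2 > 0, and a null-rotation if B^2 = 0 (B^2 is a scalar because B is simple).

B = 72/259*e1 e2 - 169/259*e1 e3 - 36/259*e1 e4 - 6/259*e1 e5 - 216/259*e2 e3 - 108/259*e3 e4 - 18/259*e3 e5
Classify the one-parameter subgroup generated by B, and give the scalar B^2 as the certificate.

B^2 term by term: the squares give (72/259)^2*(e1 e2)^2 + (-169/259)^2*(e1 e3)^2 + (-36/259)^2*(e1 e4)^2 + (-6/259)^2*(e1 e5)^2 + (-216/259)^2*(e2 e3)^2 + (-108/259)^2*(e3 e4)^2 + (-18/259)^2*(e3 e5)^2 = 5184/67081*(-1) + 28561/67081*(-1) + 1296/67081*(+1) + 36/67081*(+1) + 46656/67081*(-1) + 11664/67081*(+1) + 324/67081*(+1) = -1 (each basis 2-blade squares to minus the product of its generators' squares); cross terms between blades sharing an index anticommute and cancel; the commuting (index-disjoint) pairs give grade-4 terms 2*c*c'*(blade product), which cancel blade by blade — e1 e2 e3 e4: -15552/67081 + 15552/67081 = 0; e1 e2 e3 e5: -2592/67081 + 2592/67081 = 0; e1 e3 e4 e5: -1296/67081 + 1296/67081 = 0 — confirming B is simple. So B^2 = -1.
Answer: rotation, certificate B^2 = -1. Because -1 is invariant under every versor sandwich, the classification follows from its sign alone.


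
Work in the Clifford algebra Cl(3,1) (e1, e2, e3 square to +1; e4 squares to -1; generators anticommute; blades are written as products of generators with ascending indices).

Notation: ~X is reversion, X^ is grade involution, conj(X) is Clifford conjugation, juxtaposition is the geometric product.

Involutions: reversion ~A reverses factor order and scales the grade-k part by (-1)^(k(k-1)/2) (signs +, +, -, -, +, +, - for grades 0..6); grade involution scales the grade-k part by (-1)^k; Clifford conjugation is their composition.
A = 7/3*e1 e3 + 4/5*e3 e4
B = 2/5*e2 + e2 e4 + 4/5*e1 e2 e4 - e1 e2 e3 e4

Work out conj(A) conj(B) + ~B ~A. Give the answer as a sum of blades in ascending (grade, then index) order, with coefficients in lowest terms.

first term: 4/5*e1 e2 - 4/5*e2 e3 + 7/3*e2 e4 - 22/75*e1 e2 e3 - 116/75*e2 e3 e4 - 7/3*e1 e2 e3 e4
second term: 4/5*e1 e2 + 4/5*e2 e3 + 7/3*e2 e4 + 118/75*e1 e2 e3 - 164/75*e2 e3 e4 - 7/3*e1 e2 e3 e4
Answer: 8/5*e1 e2 + 14/3*e2 e4 + 32/25*e1 e2 e3 - 56/15*e2 e3 e4 - 14/3*e1 e2 e3 e4


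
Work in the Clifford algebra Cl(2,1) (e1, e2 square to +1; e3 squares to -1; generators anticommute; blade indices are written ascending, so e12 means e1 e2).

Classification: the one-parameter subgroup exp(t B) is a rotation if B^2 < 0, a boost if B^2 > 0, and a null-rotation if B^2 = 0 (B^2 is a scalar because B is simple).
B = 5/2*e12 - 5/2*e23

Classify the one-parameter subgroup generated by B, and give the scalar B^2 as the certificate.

B^2 term by term: the squares give (5/2)^2*(e12)^2 + (-5/2)^2*(e23)^2 = 25/4*(-1) + 25/4*(+1) = 0 (each basis 2-blade squares to minus the product of its generators' squares); cross terms between blades sharing an index anticommute and cancel. So B^2 = 0.
Answer: null-rotation, certificate B^2 = 0. Because 0 is invariant under every versor sandwich, the classification follows from its sign alone.


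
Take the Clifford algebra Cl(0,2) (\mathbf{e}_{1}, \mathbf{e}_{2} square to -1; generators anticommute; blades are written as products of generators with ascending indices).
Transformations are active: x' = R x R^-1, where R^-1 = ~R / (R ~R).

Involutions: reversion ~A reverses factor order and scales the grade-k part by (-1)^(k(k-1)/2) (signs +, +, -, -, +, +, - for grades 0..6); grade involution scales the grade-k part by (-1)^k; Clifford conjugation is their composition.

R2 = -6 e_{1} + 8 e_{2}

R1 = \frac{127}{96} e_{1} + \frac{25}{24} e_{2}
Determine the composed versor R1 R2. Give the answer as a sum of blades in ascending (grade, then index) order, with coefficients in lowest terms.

Distribute over the terms of R1 (each basis-blade product reordered to ascending indices, repeated generators contracted through their squares):
(\frac{127}{96} e_{1}) R2 = \frac{127}{16} + \frac{127}{12} e_{1} e_{2}
(\frac{25}{24} e_{2}) R2 = -\frac{25}{3} + \frac{25}{4} e_{1} e_{2}
Summing the partial products and collecting blades:
Answer: -\frac{19}{48} + \frac{101}{6} e_{1} e_{2}


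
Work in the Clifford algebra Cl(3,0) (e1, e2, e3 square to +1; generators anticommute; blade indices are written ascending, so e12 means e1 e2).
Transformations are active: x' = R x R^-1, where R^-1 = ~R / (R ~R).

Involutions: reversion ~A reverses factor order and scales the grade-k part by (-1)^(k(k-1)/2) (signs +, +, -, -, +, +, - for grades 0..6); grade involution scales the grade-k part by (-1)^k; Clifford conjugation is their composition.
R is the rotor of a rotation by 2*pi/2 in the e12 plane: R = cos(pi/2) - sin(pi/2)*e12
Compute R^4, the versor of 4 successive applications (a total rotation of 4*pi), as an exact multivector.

Rotor phase runs at HALF the rotation angle; powers of one rotor simply add phase, so after 4 steps in e12 the phase is 4*pi/2 = 2*pi and R^4 = cos(2*pi) - sin(2*pi)*e12.
cos(2*pi) = 1 and sin(2*pi) = 0, so R^4 = 1. The total rotation 4*pi is 2 full turns, so every vector returns to itself, yet the rotor is +1, back on the identity sheet (an even number of 2*pi turns).
Answer: 1


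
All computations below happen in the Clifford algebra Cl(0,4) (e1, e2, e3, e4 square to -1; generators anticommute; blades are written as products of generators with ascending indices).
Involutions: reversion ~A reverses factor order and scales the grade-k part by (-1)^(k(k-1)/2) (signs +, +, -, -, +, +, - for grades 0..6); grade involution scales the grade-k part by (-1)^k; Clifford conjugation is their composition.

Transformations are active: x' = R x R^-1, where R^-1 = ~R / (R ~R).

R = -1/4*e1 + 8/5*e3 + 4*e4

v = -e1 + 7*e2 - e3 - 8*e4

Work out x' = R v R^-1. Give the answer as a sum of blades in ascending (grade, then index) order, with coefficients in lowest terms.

~R = -1/4*e1 + 8/5*e3 + 4*e4, and R ~R = -7449/400, so R^-1 = ~R / (-7449/400).
R v = 667/20 - 7/4*e1 e2 + 37/20*e1 e3 + 6*e1 e4 - 56/5*e2 e3 - 28*e2 e4 - 44/5*e3 e4
Answer: 14119/7449*e1 - 7*e2 - 35239/7449*e3 - 47128/7449*e4


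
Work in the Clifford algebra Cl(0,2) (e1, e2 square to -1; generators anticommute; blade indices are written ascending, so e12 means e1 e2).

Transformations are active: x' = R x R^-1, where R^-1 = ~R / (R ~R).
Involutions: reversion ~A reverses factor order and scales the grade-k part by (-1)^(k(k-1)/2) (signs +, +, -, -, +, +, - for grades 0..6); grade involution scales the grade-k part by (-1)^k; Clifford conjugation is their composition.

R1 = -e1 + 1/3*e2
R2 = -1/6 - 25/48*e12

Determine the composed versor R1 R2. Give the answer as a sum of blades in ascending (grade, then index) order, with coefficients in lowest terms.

Distribute over the terms of R1 (each basis-blade product reordered to ascending indices, repeated generators contracted through their squares):
(-e1) R2 = 1/6*e1 - 25/48*e2
(1/3*e2) R2 = -25/144*e1 - 1/18*e2
Summing the partial products and collecting blades:
Answer: -1/144*e1 - 83/144*e2


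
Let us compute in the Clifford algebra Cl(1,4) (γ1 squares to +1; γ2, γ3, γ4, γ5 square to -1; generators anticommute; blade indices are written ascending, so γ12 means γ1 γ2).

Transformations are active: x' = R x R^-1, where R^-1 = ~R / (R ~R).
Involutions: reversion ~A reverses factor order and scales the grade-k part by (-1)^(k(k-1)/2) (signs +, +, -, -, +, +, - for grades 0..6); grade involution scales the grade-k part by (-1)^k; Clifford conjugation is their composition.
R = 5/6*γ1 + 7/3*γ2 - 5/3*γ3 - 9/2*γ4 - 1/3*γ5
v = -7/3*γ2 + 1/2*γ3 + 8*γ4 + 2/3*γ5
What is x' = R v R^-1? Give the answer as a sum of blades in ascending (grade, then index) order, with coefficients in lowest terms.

~R = 5/6*γ1 + 7/3*γ2 - 5/3*γ3 - 9/2*γ4 - 1/3*γ5, and R ~R = -251/9, so R^-1 = ~R / (-251/9).
R v = 85/2 - 35/18*γ12 + 5/12*γ13 + 20/3*γ14 + 5/9*γ15 - 49/18*γ23 + 49/6*γ24 + 7/9*γ25 - 133/12*γ34 - 17/18*γ35 - 1/3*γ45
Answer: -1275/502*γ1 - 3598/753*γ2 + 2299/502*γ3 + 2869/502*γ4 + 263/753*γ5


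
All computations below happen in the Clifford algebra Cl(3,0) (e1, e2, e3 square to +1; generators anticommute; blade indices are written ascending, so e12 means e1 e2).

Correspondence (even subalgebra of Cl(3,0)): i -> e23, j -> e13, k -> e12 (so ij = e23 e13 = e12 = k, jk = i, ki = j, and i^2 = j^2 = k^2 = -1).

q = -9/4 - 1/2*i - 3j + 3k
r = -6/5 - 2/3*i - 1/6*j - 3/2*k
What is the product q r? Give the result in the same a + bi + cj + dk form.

In blades: q = -9/4 + 3*e12 - 3*e13 - 1/2*e23, r = -6/5 - 3/2*e12 - 1/6*e13 - 2/3*e23.
Distribute q over r term by term (generator squares from the signature, products reordered to ascending indices): (-9/4)*r = 27/10 + 27/8*e12 + 3/8*e13 + 3/2*e23; (3*e12)*r = 9/2 - 18/5*e12 - 2*e13 + 1/2*e23; (-3*e13)*r = -1/2 - 2*e12 + 18/5*e13 + 9/2*e23; (-1/2*e23)*r = -1/3 + 1/12*e12 - 3/4*e13 + 3/5*e23.
Sum: 191/30 - 257/120*e12 + 49/40*e13 + 71/10*e23; translating back through the correspondence:
Answer: 191/30 + 71/10*i + 49/40*j - 257/120*k


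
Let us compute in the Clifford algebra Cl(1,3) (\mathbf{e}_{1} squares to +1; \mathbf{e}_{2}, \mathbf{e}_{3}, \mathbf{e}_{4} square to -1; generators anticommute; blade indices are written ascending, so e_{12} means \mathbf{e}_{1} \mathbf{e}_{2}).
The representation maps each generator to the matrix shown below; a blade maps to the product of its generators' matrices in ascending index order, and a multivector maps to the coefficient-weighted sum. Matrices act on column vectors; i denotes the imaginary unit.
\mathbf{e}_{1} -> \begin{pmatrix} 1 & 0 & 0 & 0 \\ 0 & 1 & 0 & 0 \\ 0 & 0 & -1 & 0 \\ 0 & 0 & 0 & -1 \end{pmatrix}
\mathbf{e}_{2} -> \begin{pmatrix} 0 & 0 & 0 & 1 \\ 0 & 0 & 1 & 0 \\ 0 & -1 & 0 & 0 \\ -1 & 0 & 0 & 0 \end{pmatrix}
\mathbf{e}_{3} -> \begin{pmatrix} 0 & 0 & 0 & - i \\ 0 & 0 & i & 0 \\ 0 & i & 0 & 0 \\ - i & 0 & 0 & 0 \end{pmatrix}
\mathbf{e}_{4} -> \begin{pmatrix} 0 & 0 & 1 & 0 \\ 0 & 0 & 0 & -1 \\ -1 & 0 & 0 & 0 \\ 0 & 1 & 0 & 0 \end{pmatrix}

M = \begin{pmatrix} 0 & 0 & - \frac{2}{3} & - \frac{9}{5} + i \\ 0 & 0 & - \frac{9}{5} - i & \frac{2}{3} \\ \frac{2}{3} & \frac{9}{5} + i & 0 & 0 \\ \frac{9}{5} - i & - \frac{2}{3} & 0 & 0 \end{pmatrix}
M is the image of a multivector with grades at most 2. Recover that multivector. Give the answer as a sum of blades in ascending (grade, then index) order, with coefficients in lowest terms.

Method: the blade images are trace-orthogonal — tr(rho(e_A) rho(e_B)^-1) = 4 if A = B and 0 otherwise — and rho(e_A)^-1 = (e_A)^2 * rho(e_A) with (e_A)^2 = +1 or -1, so the coefficient of e_A in the preimage is (e_A)^2 * tr(M rho(e_A))/4.
Nonzero projections over blades of grade <= 2: e_{2}: (e_{2})^2 = -1, tr(M rho(e_{2})) = \frac{36}{5}, coefficient -\frac{9}{5}; e_{4}: (e_{4})^2 = -1, tr(M rho(e_{4})) = \frac{8}{3}, coefficient -\frac{2}{3}; e_{13}: (e_{13})^2 = +1, tr(M rho(e_{13})) = -4, coefficient -1. Every other blade of grade <= 2 projects to 0.
Answer: -\frac{9}{5} e_{2} - \frac{2}{3} e_{4} - e_{13}


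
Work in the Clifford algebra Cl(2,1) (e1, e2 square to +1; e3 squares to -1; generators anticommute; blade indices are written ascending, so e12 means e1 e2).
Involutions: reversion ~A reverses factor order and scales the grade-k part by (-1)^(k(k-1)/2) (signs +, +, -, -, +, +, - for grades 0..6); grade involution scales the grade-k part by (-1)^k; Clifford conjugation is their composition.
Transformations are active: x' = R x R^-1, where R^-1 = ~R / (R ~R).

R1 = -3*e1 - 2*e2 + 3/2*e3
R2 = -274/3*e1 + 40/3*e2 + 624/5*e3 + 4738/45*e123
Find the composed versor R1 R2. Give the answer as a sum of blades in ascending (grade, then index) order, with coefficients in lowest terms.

Distribute over the terms of R1 (each basis-blade product reordered to ascending indices, repeated generators contracted through their squares):
(-3*e1) R2 = 274 - 40*e12 - 1872/5*e13 - 4738/15*e23
(-2*e2) R2 = -80/3 - 548/3*e12 + 9476/45*e13 - 1248/5*e23
(3/2*e3) R2 = -936/5 - 2369/15*e12 + 137*e13 - 20*e23
Summing the partial products and collecting blades:
Answer: 902/15 - 1903/5*e12 - 1207/45*e13 - 8782/15*e23


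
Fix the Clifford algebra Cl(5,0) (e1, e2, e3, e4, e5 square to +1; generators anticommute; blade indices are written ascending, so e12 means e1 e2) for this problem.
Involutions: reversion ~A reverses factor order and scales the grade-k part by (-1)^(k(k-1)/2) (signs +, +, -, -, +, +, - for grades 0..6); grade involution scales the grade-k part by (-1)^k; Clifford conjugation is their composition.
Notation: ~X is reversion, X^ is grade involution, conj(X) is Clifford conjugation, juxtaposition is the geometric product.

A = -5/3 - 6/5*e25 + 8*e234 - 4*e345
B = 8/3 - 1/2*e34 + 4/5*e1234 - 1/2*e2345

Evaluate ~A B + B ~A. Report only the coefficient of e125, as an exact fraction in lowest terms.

first term: -40/9 - 32/5*e1 - 6*e2 - 2*e5 + 16/5*e25 + 43/30*e34 - 16/5*e125 - 64/3*e234 + 32/3*e345 - 4/3*e1234 - 24/25*e1345 + 7/30*e2345
second term: -40/9 + 32/5*e1 - 2*e2 + 6*e5 + 16/5*e25 + 43/30*e34 - 16/5*e125 - 64/3*e234 + 32/3*e345 - 4/3*e1234 + 24/25*e1345 + 7/30*e2345
Answer: -32/5


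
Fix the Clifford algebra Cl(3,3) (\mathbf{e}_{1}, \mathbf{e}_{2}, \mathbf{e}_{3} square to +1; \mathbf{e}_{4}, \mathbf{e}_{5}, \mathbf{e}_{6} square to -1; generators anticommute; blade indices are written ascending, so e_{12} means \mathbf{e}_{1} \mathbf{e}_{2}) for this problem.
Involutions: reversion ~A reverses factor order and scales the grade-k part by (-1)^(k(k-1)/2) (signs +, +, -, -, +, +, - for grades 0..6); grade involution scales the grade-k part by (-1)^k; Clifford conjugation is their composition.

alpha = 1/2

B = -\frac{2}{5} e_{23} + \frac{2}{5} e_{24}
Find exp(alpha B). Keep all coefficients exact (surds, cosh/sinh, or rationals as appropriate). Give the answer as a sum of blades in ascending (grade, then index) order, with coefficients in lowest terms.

B^2 term by term: the squares give (-\frac{2}{5})^2*(e_{23})^2 + (\frac{2}{5})^2*(e_{24})^2 = \frac{4}{25}*(-1) + \frac{4}{25}*(+1) = 0 (each basis 2-blade squares to minus the product of its generators' squares); cross terms between blades sharing an index anticommute and cancel. So B^2 = 0.
B^2 = 0, and the exponential is exactly linear here: exp(alpha B) = 1 + alpha B (parabolic case).
Answer: 1 - \frac{1}{5} e_{23} + \frac{1}{5} e_{24}


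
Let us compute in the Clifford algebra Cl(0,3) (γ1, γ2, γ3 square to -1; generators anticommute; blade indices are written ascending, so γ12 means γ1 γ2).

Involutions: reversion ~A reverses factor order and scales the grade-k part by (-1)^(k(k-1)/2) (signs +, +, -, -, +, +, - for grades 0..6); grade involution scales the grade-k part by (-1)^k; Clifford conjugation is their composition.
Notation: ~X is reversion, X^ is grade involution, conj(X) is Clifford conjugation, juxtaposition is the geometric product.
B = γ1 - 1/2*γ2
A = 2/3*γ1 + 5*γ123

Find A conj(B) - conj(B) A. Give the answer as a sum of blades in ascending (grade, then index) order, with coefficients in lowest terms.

first term: 2/3 + 1/3*γ12 + 5/2*γ13 + 5*γ23
second term: 2/3 - 1/3*γ12 + 5/2*γ13 + 5*γ23
Answer: 2/3*γ12


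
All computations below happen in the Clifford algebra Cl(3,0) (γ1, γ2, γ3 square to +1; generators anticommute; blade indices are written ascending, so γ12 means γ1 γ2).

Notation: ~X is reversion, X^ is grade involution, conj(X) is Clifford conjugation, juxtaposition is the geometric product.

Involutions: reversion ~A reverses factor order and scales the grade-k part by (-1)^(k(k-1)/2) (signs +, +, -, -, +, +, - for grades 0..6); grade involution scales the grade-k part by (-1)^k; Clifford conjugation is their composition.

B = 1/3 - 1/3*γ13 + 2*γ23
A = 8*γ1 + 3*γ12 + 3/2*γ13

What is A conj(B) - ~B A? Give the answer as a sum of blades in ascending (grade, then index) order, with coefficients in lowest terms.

first term: -1/2 + 8/3*γ1 + 8/3*γ3 + 4*γ12 - 11/2*γ13 - γ23 - 16*γ123
second term: -1/2 + 8/3*γ1 - 8/3*γ3 - 2*γ12 + 13/2*γ13 + γ23 - 16*γ123
Answer: 16/3*γ3 + 6*γ12 - 12*γ13 - 2*γ23


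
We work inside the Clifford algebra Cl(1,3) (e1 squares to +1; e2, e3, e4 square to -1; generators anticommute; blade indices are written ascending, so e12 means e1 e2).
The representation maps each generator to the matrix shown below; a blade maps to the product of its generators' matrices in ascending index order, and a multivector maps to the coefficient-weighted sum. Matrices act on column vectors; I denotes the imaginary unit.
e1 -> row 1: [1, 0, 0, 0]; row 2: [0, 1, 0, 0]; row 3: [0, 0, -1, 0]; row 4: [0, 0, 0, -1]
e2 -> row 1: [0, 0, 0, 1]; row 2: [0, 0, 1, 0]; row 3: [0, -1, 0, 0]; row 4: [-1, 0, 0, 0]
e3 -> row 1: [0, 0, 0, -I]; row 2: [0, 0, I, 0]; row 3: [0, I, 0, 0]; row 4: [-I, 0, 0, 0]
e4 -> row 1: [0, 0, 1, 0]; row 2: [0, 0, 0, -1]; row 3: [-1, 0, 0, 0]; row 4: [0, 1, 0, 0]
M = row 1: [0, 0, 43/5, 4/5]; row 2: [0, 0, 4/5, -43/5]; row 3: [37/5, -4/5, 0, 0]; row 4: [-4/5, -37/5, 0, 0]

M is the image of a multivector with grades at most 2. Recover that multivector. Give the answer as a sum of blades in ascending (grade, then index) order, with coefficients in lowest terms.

Method: the blade images are trace-orthogonal — tr(rho(e_A) rho(e_B)^-1) = 4 if A = B and 0 otherwise — and rho(e_A)^-1 = (e_A)^2 * rho(e_A) with (e_A)^2 = +1 or -1, so the coefficient of e_A in the preimage is (e_A)^2 * tr(M rho(e_A))/4.
Nonzero projections over blades of grade <= 2: e2: (e2)^2 = -1, tr(M rho(e2)) = -16/5, coefficient 4/5; e4: (e4)^2 = -1, tr(M rho(e4)) = -12/5, coefficient 3/5; e14: (e14)^2 = +1, tr(M rho(e14)) = 32, coefficient 8. Every other blade of grade <= 2 projects to 0.
Answer: 4/5*e2 + 3/5*e4 + 8*e14


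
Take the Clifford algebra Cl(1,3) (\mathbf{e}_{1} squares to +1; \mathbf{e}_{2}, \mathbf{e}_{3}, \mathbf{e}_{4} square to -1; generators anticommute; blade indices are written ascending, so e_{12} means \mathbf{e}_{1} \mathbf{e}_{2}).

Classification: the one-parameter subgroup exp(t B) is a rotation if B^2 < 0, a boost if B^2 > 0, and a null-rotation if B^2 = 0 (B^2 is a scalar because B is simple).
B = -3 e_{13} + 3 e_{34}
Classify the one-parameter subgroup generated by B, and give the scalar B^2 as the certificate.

B^2 term by term: the squares give (-3)^2*(e_{13})^2 + (3)^2*(e_{34})^2 = 9*(+1) + 9*(-1) = 0 (each basis 2-blade squares to minus the product of its generators' squares); cross terms between blades sharing an index anticommute and cancel. So B^2 = 0.
Answer: null-rotation, certificate B^2 = 0. Note: conjugating B changes its blade decomposition but never the scalar B^2 = 0, whose sign settles the classification.


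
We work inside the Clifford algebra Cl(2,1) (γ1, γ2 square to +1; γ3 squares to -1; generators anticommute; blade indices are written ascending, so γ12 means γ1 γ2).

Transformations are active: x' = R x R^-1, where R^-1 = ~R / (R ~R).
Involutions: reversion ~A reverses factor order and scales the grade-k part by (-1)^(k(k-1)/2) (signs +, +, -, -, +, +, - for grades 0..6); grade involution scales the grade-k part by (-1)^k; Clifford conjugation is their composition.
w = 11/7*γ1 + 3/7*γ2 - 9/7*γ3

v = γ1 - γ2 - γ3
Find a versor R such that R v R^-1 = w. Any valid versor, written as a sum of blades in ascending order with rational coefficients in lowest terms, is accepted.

The midline construction: v and w both square to 1, so reflecting in their sum 18/7*γ1 - 4/7*γ2 - 16/7*γ3 exchanges them.
Answer: 18/7*γ1 - 4/7*γ2 - 16/7*γ3


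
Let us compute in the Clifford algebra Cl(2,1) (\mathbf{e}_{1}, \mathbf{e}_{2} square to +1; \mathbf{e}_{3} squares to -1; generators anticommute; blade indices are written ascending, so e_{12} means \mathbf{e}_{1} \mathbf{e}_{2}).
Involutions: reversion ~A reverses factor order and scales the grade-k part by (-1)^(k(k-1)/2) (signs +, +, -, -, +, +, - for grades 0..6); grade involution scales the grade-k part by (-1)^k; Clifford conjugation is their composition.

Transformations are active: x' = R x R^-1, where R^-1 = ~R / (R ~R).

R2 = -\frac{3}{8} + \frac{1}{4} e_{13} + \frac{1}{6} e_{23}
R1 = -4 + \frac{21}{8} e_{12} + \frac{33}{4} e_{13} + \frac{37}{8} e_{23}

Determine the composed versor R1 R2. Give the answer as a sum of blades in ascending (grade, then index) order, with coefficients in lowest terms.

Distribute over the terms of R2 (each basis-blade product reordered to ascending indices, repeated generators contracted through their squares):
R1 (-\frac{3}{8}) = \frac{3}{2} - \frac{63}{64} e_{12} - \frac{99}{32} e_{13} - \frac{111}{64} e_{23}
R1 (\frac{1}{4} e_{13}) = \frac{33}{16} - \frac{37}{32} e_{12} - e_{13} - \frac{21}{32} e_{23}
R1 (\frac{1}{6} e_{23}) = \frac{37}{48} + \frac{11}{8} e_{12} + \frac{7}{16} e_{13} - \frac{2}{3} e_{23}
Summing the partial products and collecting blades:
Answer: \frac{13}{3} - \frac{49}{64} e_{12} - \frac{117}{32} e_{13} - \frac{587}{192} e_{23}


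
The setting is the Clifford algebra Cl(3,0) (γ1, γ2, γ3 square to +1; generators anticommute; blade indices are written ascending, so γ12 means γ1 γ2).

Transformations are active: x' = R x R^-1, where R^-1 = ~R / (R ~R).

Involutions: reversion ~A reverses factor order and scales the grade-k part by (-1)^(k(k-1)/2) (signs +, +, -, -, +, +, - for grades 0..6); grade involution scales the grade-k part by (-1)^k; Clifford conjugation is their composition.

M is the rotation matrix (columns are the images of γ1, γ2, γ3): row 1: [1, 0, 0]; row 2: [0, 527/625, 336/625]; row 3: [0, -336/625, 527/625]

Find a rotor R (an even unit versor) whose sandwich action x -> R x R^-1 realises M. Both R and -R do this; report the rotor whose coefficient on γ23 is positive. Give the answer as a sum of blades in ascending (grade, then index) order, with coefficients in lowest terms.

Method: write R = a + b12*γ12 + b13*γ13 + b23*γ23 with a^2 + b12^2 + b13^2 + b23^2 = 1 (so R^-1 = ~R). Expanding the columns R e_j ~R gives tr M = 4a^2 - 1 and, from the antisymmetric part, M21 - M12 = -4a*b12, M13 - M31 = 4a*b13, M32 - M23 = -4a*b23.
Here tr M = 1679/625, so a^2 = (1 + tr M)/4 = 576/625 and a = ±24/25. Taking a = 24/25: M21 - M12 = 0, M13 - M31 = 0, M32 - M23 = -672/625, giving b12 = 0, b13 = 0, b23 = 7/25, i.e. R = 24/25 + 7/25*γ23.
Its γ23 coefficient is already positive.
Answer: 24/25 + 7/25*γ23. Note: both R and -R realise this M (trace 1679/625); the covering map identifies them, and the γ23-coefficient sign is the tie-breaker.


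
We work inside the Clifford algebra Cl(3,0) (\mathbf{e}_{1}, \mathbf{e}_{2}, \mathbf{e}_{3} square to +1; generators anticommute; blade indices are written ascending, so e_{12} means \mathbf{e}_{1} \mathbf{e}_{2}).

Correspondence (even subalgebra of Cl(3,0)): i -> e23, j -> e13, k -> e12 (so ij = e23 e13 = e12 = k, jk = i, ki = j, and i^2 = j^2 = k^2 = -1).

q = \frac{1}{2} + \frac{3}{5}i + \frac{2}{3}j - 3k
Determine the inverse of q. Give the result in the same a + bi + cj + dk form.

In blades: q = \frac{1}{2} - 3 e_{12} + \frac{2}{3} e_{13} + \frac{3}{5} e_{23}.
With qbar = \frac{1}{2} + 3 e_{12} - \frac{2}{3} e_{13} - \frac{3}{5} e_{23} (scalar fixed, mapped units negated), q qbar = \frac{9049}{900} (the sum of squared coefficients), so q^-1 = qbar / (\frac{9049}{900}) = \frac{450}{9049} + \frac{2700}{9049} e_{12} - \frac{600}{9049} e_{13} - \frac{540}{9049} e_{23}; translating back:
Answer: \frac{450}{9049} - \frac{540}{9049}i - \frac{600}{9049}j + \frac{2700}{9049}k


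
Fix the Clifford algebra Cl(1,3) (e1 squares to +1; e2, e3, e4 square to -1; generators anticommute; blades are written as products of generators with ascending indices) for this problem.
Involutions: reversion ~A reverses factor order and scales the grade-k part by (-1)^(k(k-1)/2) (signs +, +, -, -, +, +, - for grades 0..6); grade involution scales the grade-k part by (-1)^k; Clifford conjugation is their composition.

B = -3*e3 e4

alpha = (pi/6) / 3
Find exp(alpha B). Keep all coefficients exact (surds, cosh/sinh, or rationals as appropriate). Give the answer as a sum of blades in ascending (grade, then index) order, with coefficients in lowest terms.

B^2 = (-3)^2*(e3 e4)^2 = 9*(-1) = -9 (a basis 2-blade squares to minus the product of its generators' squares).
B^2 = -9 — the series telescopes trigonometrically here: l = 3, alpha*l = pi/6, so exp(alpha B) = cos(pi/6) + (sin(pi/6)/3)*B = sqrt(3)/2 + (1/6)*B.
Answer: sqrt(3)/2 - 1/2*e3 e4


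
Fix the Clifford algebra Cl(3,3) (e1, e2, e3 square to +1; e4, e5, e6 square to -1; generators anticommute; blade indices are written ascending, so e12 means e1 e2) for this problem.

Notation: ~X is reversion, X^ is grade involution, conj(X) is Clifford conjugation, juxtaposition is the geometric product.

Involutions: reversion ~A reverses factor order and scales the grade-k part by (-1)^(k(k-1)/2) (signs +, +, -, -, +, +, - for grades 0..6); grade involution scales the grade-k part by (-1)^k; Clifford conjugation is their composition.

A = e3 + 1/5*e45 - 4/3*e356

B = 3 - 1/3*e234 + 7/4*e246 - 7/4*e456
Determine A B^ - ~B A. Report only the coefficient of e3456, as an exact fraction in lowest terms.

first term: 3*e3 - 7/20*e6 - 1/3*e24 + 7/3*e34 + 3/5*e45 + 1/15*e235 - 7/20*e256 - 4*e356 + 7/3*e2345 + 7/4*e2346 + 4/9*e2456 + 7/4*e3456
second term: 3*e3 - 7/20*e6 - 1/3*e24 - 7/3*e34 + 3/5*e45 - 1/15*e235 + 7/20*e256 - 4*e356 + 7/3*e2345 - 7/4*e2346 + 4/9*e2456 - 7/4*e3456
Answer: 7/2


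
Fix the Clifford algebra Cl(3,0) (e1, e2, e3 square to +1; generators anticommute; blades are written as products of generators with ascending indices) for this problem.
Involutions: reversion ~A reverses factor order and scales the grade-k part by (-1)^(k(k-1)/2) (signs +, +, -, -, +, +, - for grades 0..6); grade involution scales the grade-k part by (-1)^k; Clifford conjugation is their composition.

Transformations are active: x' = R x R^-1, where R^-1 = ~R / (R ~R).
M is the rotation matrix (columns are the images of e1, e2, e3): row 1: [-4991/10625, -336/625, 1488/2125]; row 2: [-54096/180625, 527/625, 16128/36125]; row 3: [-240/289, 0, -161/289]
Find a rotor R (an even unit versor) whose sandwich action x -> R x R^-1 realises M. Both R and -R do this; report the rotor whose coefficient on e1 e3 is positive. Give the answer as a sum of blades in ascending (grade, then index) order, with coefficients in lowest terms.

Method: write R = a + b12*e1 e2 + b13*e1 e3 + b23*e2 e3 with a^2 + b12^2 + b13^2 + b23^2 = 1 (so R^-1 = ~R). Expanding the columns R e_j ~R gives tr M = 4a^2 - 1 and, from the antisymmetric part, M21 - M12 = -4a*b12, M13 - M31 = 4a*b13, M32 - M23 = -4a*b23.
Here tr M = -33169/180625, so a^2 = (1 + tr M)/4 = 36864/180625 and a = ±192/425. Taking a = 192/425: M21 - M12 = 43008/180625, M13 - M31 = 55296/36125, M32 - M23 = -16128/36125, giving b12 = -56/425, b13 = 72/85, b23 = 21/85, i.e. R = 192/425 - 56/425*e1 e2 + 72/85*e1 e3 + 21/85*e2 e3.
Its e1 e3 coefficient is already positive.
Answer: 192/425 - 56/425*e1 e2 + 72/85*e1 e3 + 21/85*e2 e3. Why the constraint matters: R and -R act identically through the sandwich — M has trace -33169/180625 either way — so only the sign condition on e1 e3 picks one of the two preimages.


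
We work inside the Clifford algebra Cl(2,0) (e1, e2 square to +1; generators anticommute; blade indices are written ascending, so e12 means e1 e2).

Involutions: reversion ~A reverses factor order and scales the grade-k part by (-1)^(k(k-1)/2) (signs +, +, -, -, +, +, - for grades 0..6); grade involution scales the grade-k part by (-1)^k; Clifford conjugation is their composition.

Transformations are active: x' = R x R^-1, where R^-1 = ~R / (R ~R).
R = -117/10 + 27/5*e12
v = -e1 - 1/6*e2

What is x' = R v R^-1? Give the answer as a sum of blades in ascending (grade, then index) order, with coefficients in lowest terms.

~R = -117/10 - 27/5*e12, and R ~R = 3321/20, so R^-1 = ~R / (3321/20).
R v = 54/5*e1 + 147/20*e2
Answer: -107/205*e1 - 1069/1230*e2


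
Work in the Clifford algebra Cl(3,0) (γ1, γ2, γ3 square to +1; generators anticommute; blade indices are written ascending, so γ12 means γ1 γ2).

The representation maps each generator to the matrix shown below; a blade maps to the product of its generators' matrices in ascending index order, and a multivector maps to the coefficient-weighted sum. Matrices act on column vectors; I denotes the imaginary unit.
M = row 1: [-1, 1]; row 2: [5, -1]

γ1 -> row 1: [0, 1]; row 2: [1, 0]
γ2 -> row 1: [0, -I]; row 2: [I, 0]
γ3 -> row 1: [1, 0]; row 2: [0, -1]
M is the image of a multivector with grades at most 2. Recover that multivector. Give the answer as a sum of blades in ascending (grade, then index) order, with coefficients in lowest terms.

Method: 1, rho(γ1), rho(γ2), rho(γ3) form a trace-orthogonal basis of the 2x2 complex matrices (tr(X Y) = 2 if X = Y, else 0), so M = m0*1 + m1*rho(γ1) + m2*rho(γ2) + m3*rho(γ3) with m0 = tr(M)/2 = -1, m1 = tr(M rho(γ1))/2 = 3, m2 = tr(M rho(γ2))/2 = -2*I, m3 = tr(M rho(γ3))/2 = 0.
Multiplying table entries, the bivector images are rho(γ12) = I*rho(γ3), rho(γ13) = -I*rho(γ2), rho(γ23) = I*rho(γ1); with real blade coefficients the real parts of m0..m3 are the coefficients of 1, γ1, γ2, γ3 and the imaginary parts give the bivectors (γ23: Im m1, γ13: -Im m2, γ12: Im m3).
Answer: -1 + 3*γ1 + 2*γ13
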